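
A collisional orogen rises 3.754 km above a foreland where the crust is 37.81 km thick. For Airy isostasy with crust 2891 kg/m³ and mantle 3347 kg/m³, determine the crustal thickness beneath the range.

65.4 km

Root depth r = h ρ_c / (ρ_m − ρ_c) = 3.754 km × 2891 / 456 = 23.8 km.
Total thickness = T + h + r = 37.81 km + 3.754 km + 23.8 km = 65.4 km.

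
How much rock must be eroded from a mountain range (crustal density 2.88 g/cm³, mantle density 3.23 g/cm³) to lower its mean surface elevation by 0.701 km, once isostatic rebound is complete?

6.47 km

Net drop Δ = e − u = e − e ρ_c/ρ_m = e (ρ_m − ρ_c)/ρ_m.
e = Δ ρ_m/(ρ_m − ρ_c) = 0.701 km × 3.23/0.35 = 6.47 km.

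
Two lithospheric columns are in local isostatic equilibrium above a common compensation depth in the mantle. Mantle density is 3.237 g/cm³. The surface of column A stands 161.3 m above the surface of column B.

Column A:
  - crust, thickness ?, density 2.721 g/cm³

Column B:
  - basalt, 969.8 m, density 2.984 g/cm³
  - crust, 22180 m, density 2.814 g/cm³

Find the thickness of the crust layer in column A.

Take the compensation level at the base of the deeper column (depth z_c below the surface of column A) and equate Σ ρ_i t_i down to z_c; mantle fills any gap and the z_c terms cancel.
Column A: x×2.721 + (z_c − 0 − x)×3.237
Column B: 161.3×0 + 969.8×2.984 + 22180×2.814 + (z_c − 161.3 − 23149.8)×3.237
The z_c×3.237 term appears on both sides and cancels. Collect the known terms of each column as K = Σ(ρt)_known − 3.237 × (depth of known layers): K_A = 0 − 3.237×0 = 0; K_B = 65308.4032 − 3.237×(161.3 + 23149.8) = −10149.6275.
Balance: K_A − x×(3.237 − 2.721) = K_B, so x = (K_A − K_B)/(3.237 − 2.721) = 10149.6/0.516 = 19700 m.

19700 m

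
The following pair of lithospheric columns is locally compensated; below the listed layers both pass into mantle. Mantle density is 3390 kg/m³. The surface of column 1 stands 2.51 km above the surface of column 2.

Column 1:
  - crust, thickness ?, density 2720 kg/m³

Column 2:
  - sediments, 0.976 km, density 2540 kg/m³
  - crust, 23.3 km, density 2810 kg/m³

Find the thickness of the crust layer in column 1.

34.1 km

Take the compensation level at the base of the deeper column (depth z_c below the surface of column 1) and equate Σ ρ_i t_i down to z_c; mantle fills any gap and the z_c terms cancel.
Column 1: x×2720 + (z_c − 0 − x)×3390
Column 2: 2.51×0 + 0.976×2540 + 23.3×2810 + (z_c − 2.51 − 24.276)×3390
The z_c×3390 term appears on both sides and cancels. Collect the known terms of each column as K = Σ(ρt)_known − 3390 × (depth of known layers): K_1 = 0 − 3390×0 = 0; K_2 = 67952.04 − 3390×(2.51 + 24.276) = −22852.5.
Balance: K_1 − x×(3390 − 2720) = K_2, so x = (K_1 − K_2)/(3390 − 2720) = 22852.5/670 = 34.1 km.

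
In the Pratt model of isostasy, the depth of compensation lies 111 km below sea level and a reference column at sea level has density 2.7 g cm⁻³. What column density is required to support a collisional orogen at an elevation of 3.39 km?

Pratt balance: ρ_ref D = ρ (D + h).
ρ = ρ_ref D/(D + h) = 2.7 × 111 km/(111 km + 3.39 km) = 2.62 g cm⁻³.

2.62 g cm⁻³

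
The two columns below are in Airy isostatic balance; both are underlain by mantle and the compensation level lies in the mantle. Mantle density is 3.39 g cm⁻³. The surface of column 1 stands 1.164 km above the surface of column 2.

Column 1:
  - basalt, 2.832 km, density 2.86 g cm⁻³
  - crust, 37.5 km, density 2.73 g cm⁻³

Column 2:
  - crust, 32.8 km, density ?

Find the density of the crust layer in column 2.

2.71 g cm⁻³

Take the compensation level at the base of the deeper column (depth z_c below the surface of column 1) and equate Σ ρ_i t_i down to z_c; mantle fills any gap and the z_c terms cancel.
Column 1: 2.832×2.86 + 37.5×2.73 + (z_c − 40.332)×3.39
Column 2: 1.164×0 + 32.8×ρ + (z_c − 1.164 − 32.8)×3.39
The z_c×3.39 term appears on both sides and cancels. Collect the known terms of each column as K = Σ(ρt)_known − 3.39 × (depth of known layers): K_1 = 110.47452 − 3.39×40.332 = −26.25096; K_2 = 0 − 3.39×(1.164 + 32.8) = −115.13796.
Balance: K_1 = K_2 + 32.8×ρ, so ρ = (K_1 − K_2)/32.8 = 88.887/32.8 = 2.71 g cm⁻³.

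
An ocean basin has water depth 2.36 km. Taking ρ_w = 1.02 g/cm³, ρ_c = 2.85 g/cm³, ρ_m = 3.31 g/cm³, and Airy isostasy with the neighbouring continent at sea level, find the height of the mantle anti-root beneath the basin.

Balancing pressure at the compensation depth: replacing crust with seawater at the top is compensated by replacing crust with mantle at the base: d (ρ_c − ρ_w) = a (ρ_m − ρ_c).
a = d (ρ_c − ρ_w)/(ρ_m − ρ_c) = 2.36 km × 1.83/0.46 = 9.39 km.

9.39 km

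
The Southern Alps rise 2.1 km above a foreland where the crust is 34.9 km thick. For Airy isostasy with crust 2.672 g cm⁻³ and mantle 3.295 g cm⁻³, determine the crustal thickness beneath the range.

Root depth r = h ρ_c / (ρ_m − ρ_c) = 2.1 km × 2.672 / 0.623 = 9.007 km.
Total thickness = T + h + r = 34.9 km + 2.1 km + 9.007 km = 46 km.

46 km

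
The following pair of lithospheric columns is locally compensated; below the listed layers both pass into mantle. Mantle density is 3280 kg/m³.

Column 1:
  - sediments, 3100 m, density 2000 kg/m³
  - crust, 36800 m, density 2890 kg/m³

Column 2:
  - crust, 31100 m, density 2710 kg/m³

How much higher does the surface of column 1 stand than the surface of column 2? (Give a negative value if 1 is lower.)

For any compensation level in the mantle, the mantle terms cancel and isostasy reduces to e = (Σt_1 − Σt_2) − (Σ(ρt)_1 − Σ(ρt)_2) / ρ_m.
Σt_1 = 39900 m; Σt_2 = 31100 m; Σ(ρt)_1 = 112552000; Σ(ρt)_2 = 84281000 (in m·kg/m³).
e = (39900 − 31100) − (112552000 − 84281000) / 3280 = 181 m.

181 m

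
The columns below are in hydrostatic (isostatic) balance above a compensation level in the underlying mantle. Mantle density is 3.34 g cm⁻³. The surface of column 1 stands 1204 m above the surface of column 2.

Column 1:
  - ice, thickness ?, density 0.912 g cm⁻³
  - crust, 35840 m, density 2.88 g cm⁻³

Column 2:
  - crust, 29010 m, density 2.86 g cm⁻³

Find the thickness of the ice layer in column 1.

Take the compensation level at the base of the deeper column (depth z_c below the surface of column 1) and equate Σ ρ_i t_i down to z_c; mantle fills any gap and the z_c terms cancel.
Column 1: x×0.912 + 35840×2.88 + (z_c − 35840 − x)×3.34
Column 2: 1204×0 + 29010×2.86 + (z_c − 1204 − 29010)×3.34
The z_c×3.34 term appears on both sides and cancels. Collect the known terms of each column as K = Σ(ρt)_known − 3.34 × (depth of known layers): K_1 = 103219.2 − 3.34×35840 = −16486.4; K_2 = 82968.6 − 3.34×(1204 + 29010) = −17946.16.
Balance: K_1 − x×(3.34 − 0.912) = K_2, so x = (K_1 − K_2)/(3.34 − 0.912) = 1459.76/2.428 = 601 m.

601 m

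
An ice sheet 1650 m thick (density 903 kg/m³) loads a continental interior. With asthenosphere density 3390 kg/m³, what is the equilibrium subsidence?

440 m

Equating mass per unit area of the two columns: the ice load ρ_ice t is balanced by mantle displaced below, ρ_m s.
s = t ρ_ice / ρ_m = 1650 m × 903/3390 = 440 m.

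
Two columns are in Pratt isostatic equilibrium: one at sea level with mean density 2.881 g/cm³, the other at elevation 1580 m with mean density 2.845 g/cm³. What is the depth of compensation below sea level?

ρ_ref D = ρ (D + h) → D (ρ_ref − ρ) = ρ h.
D = ρ h/(ρ_ref − ρ) = 2.845 × 1580 m/(2.881 − 2.845) = 125000 m.

125000 m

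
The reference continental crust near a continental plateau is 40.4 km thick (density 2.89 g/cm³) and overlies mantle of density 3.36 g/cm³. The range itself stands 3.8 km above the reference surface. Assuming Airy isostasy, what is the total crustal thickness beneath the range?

67.6 km

Root depth r = h ρ_c / (ρ_m − ρ_c) = 3.8 km × 2.89 / 0.47 = 23.37 km.
Total thickness = T + h + r = 40.4 km + 3.8 km + 23.37 km = 67.6 km.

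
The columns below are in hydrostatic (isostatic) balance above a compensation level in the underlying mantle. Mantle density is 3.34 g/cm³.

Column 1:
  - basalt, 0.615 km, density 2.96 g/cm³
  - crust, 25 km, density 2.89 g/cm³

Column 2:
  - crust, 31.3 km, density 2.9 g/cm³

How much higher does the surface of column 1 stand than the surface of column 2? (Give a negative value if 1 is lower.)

For any compensation level in the mantle, the mantle terms cancel and isostasy reduces to e = (Σt_1 − Σt_2) − (Σ(ρt)_1 − Σ(ρt)_2) / ρ_m.
Σt_1 = 25.615 km; Σt_2 = 31.3 km; Σ(ρt)_1 = 74.0704; Σ(ρt)_2 = 90.77 (in km·g/cm³).
e = (25.615 − 31.3) − (74.0704 − 90.77) / 3.34 = −0.685 km.

−0.685 km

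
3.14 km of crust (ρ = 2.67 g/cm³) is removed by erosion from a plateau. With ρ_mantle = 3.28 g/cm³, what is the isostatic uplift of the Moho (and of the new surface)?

2.56 km

Unloading: uplift u = e ρ_c/ρ_m = 3.14 km × 2.67/3.28 = 2.56 km.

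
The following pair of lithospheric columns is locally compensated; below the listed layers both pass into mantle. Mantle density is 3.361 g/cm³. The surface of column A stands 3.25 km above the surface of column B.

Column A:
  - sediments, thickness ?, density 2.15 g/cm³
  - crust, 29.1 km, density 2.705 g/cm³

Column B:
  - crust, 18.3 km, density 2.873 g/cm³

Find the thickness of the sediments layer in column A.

Take the compensation level at the base of the deeper column (depth z_c below the surface of column A) and equate Σ ρ_i t_i down to z_c; mantle fills any gap and the z_c terms cancel.
Column A: x×2.15 + 29.1×2.705 + (z_c − 29.1 − x)×3.361
Column B: 3.25×0 + 18.3×2.873 + (z_c − 3.25 − 18.3)×3.361
The z_c×3.361 term appears on both sides and cancels. Collect the known terms of each column as K = Σ(ρt)_known − 3.361 × (depth of known layers): K_A = 78.7155 − 3.361×29.1 = −19.0896; K_B = 52.5759 − 3.361×(3.25 + 18.3) = −19.85365.
Balance: K_A − x×(3.361 − 2.15) = K_B, so x = (K_A − K_B)/(3.361 − 2.15) = 0.76405/1.211 = 0.631 km.

0.631 km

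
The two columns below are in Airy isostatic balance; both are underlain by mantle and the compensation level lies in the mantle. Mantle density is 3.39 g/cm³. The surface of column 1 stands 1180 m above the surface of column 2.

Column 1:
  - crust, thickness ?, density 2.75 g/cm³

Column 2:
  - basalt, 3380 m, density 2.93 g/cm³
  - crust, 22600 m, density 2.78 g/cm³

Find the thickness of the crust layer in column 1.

Take the compensation level at the base of the deeper column (depth z_c below the surface of column 1) and equate Σ ρ_i t_i down to z_c; mantle fills any gap and the z_c terms cancel.
Column 1: x×2.75 + (z_c − 0 − x)×3.39
Column 2: 1180×0 + 3380×2.93 + 22600×2.78 + (z_c − 1180 − 25980)×3.39
The z_c×3.39 term appears on both sides and cancels. Collect the known terms of each column as K = Σ(ρt)_known − 3.39 × (depth of known layers): K_1 = 0 − 3.39×0 = 0; K_2 = 72731.4 − 3.39×(1180 + 25980) = −19341.
Balance: K_1 − x×(3.39 − 2.75) = K_2, so x = (K_1 − K_2)/(3.39 − 2.75) = 19341/0.64 = 30200 m.

30200 m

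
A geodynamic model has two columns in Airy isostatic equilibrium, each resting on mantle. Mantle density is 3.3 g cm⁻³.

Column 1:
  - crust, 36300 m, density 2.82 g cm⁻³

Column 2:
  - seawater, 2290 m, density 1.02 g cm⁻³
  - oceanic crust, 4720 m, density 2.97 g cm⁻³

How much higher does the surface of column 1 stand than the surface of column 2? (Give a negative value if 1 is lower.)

3230 m

For any compensation level in the mantle, the mantle terms cancel and isostasy reduces to e = (Σt_1 − Σt_2) − (Σ(ρt)_1 − Σ(ρt)_2) / ρ_m.
Σt_1 = 36300 m; Σt_2 = 7010 m; Σ(ρt)_1 = 102366; Σ(ρt)_2 = 16354.2 (in m·g cm⁻³).
e = (36300 − 7010) − (102366 − 16354.2) / 3.3 = 3230 m.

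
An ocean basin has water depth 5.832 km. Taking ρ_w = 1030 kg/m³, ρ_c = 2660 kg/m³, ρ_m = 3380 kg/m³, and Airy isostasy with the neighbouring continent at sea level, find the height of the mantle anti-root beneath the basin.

Equating mass per unit area of the two columns: replacing crust with seawater at the top is compensated by replacing crust with mantle at the base: d (ρ_c − ρ_w) = a (ρ_m − ρ_c).
a = d (ρ_c − ρ_w)/(ρ_m − ρ_c) = 5.832 km × 1630/720 = 13.2 km.

13.2 km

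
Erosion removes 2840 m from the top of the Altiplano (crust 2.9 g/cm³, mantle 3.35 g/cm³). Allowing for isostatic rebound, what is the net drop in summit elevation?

Rebound u = e ρ_c/ρ_m = 2840 m × 2.9/3.35 = 2459 m.
Net surface drop = e − u = 2840 m − 2459 m = e (ρ_m − ρ_c)/ρ_m = 381 m.

381 m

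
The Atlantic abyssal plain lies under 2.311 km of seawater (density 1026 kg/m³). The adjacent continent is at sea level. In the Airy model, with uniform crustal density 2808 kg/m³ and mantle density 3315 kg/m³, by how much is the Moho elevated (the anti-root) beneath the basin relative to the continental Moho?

8.12 km

By Archimedes' principle applied to the lithosphere: replacing crust with seawater at the top is compensated by replacing crust with mantle at the base: d (ρ_c − ρ_w) = a (ρ_m − ρ_c).
a = d (ρ_c − ρ_w)/(ρ_m − ρ_c) = 2.311 km × 1782/507 = 8.12 km.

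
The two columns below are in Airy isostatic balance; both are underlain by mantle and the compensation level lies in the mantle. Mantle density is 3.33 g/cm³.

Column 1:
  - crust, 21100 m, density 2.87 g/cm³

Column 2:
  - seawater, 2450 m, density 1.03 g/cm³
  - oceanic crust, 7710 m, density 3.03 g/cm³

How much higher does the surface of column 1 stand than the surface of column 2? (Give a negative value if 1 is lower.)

For any compensation level in the mantle, the mantle terms cancel and isostasy reduces to e = (Σt_1 − Σt_2) − (Σ(ρt)_1 − Σ(ρt)_2) / ρ_m.
Σt_1 = 21100 m; Σt_2 = 10160 m; Σ(ρt)_1 = 60557; Σ(ρt)_2 = 25884.8 (in m·g/cm³).
e = (21100 − 10160) − (60557 − 25884.8) / 3.33 = 528 m.

528 m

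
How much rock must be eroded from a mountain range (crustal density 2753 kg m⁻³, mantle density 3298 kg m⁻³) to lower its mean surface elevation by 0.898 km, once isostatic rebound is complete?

Net drop Δ = e − u = e − e ρ_c/ρ_m = e (ρ_m − ρ_c)/ρ_m.
e = Δ ρ_m/(ρ_m − ρ_c) = 0.898 km × 3298/545 = 5.43 km.

5.43 km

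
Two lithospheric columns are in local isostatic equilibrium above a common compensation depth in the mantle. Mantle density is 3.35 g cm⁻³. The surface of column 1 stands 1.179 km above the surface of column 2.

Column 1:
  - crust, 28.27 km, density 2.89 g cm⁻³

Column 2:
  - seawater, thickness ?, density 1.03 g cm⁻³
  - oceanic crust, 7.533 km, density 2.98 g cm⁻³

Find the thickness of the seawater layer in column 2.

Take the compensation level at the base of the deeper column (depth z_c below the surface of column 1) and equate Σ ρ_i t_i down to z_c; mantle fills any gap and the z_c terms cancel.
Column 1: 28.27×2.89 + (z_c − 28.27)×3.35
Column 2: 1.179×0 + x×1.03 + 7.533×2.98 + (z_c − 1.179 − 7.533 − x)×3.35
The z_c×3.35 term appears on both sides and cancels. Collect the known terms of each column as K = Σ(ρt)_known − 3.35 × (depth of known layers): K_1 = 81.7003 − 3.35×28.27 = −13.0042; K_2 = 22.44834 − 3.35×(1.179 + 7.533) = −6.73686.
Balance: K_1 = K_2 − x×(3.35 − 1.03), so x = (K_2 − K_1)/(3.35 − 1.03) = 6.26734/2.32 = 2.7 km.

2.7 km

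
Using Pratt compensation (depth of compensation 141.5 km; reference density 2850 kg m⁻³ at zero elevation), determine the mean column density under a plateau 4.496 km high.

2760 kg m⁻³

Pratt balance: ρ_ref D = ρ (D + h).
ρ = ρ_ref D/(D + h) = 2850 × 141.5 km/(141.5 km + 4.496 km) = 2760 kg m⁻³.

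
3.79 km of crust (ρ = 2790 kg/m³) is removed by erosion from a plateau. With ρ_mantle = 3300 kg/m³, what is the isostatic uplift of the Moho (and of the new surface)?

Unloading: uplift u = e ρ_c/ρ_m = 3.79 km × 2790/3300 = 3.2 km.

3.2 km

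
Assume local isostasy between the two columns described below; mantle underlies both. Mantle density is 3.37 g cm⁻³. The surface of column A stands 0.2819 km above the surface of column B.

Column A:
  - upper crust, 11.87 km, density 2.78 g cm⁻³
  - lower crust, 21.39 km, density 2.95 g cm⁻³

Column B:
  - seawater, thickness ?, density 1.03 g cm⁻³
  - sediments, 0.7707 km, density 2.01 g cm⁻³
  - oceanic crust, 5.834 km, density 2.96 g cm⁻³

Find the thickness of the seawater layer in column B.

Take the compensation level at the base of the deeper column (depth z_c below the surface of column A) and equate Σ ρ_i t_i down to z_c; mantle fills any gap and the z_c terms cancel.
Column A: 11.87×2.78 + 21.39×2.95 + (z_c − 33.26)×3.37
Column B: 0.2819×0 + x×1.03 + 0.7707×2.01 + 5.834×2.96 + (z_c − 0.2819 − 6.6047 − x)×3.37
The z_c×3.37 term appears on both sides and cancels. Collect the known terms of each column as K = Σ(ρt)_known − 3.37 × (depth of known layers): K_A = 96.0991 − 3.37×33.26 = −15.9871; K_B = 18.817747 − 3.37×(0.2819 + 6.6047) = −4.390095.
Balance: K_A = K_B − x×(3.37 − 1.03), so x = (K_B − K_A)/(3.37 − 1.03) = 11.597/2.34 = 4.96 km.

4.96 km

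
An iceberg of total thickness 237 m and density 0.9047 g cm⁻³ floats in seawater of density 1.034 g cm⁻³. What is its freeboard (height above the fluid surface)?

Floating equilibrium: submerged depth d = t ρ_obj/ρ_fluid = 237 m × 0.9047/1.034 = 207.4 m.
Freeboard = t − d = 237 m − 207.4 m = 29.6 m.

29.6 m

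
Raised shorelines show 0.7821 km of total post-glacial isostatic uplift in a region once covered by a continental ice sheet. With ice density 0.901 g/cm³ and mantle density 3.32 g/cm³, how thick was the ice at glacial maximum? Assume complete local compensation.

2.88 km

u = t ρ_ice/ρ_m → t = u ρ_m/ρ_ice = 0.7821 km × 3.32/0.901 = 2.88 km.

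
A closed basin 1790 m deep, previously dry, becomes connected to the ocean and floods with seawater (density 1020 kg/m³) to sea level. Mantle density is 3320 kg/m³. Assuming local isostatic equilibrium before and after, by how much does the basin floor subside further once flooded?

After flooding the water column is d + s deep. Its weight must equal the weight of mantle displaced by the extra subsidence s: (d + s) ρ_w = s ρ_m.
s = d ρ_w / (ρ_m − ρ_w) = 1790 m × 1020/(3320 − 1020) = 794 m.

794 m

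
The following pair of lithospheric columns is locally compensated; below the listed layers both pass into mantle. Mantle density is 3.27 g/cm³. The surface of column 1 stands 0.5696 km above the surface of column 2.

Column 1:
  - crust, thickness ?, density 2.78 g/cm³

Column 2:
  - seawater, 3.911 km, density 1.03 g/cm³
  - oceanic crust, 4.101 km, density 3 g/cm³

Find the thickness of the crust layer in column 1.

Take the compensation level at the base of the deeper column (depth z_c below the surface of column 1) and equate Σ ρ_i t_i down to z_c; mantle fills any gap and the z_c terms cancel.
Column 1: x×2.78 + (z_c − 0 − x)×3.27
Column 2: 0.5696×0 + 3.911×1.03 + 4.101×3 + (z_c − 0.5696 − 8.012)×3.27
The z_c×3.27 term appears on both sides and cancels. Collect the known terms of each column as K = Σ(ρt)_known − 3.27 × (depth of known layers): K_1 = 0 − 3.27×0 = 0; K_2 = 16.33133 − 3.27×(0.5696 + 8.012) = −11.730502.
Balance: K_1 − x×(3.27 − 2.78) = K_2, so x = (K_1 − K_2)/(3.27 − 2.78) = 11.7305/0.49 = 23.9 km.

23.9 km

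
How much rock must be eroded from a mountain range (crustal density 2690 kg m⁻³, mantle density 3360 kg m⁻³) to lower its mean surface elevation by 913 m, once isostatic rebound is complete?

Net drop Δ = e − u = e − e ρ_c/ρ_m = e (ρ_m − ρ_c)/ρ_m.
e = Δ ρ_m/(ρ_m − ρ_c) = 913 m × 3360/670 = 4580 m.

4580 m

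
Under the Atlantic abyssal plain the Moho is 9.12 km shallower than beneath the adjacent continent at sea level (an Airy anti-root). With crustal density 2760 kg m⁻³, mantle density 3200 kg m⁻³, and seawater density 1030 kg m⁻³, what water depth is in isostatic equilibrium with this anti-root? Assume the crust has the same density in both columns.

Replacing a thickness d of crust by seawater at the top must be balanced by replacing crust with mantle at the base: d (ρ_c − ρ_w) = a (ρ_m − ρ_c).
d = a (ρ_m − ρ_c)/(ρ_c − ρ_w) = 9.12 km × 440/1730 = 2.32 km.

2.32 km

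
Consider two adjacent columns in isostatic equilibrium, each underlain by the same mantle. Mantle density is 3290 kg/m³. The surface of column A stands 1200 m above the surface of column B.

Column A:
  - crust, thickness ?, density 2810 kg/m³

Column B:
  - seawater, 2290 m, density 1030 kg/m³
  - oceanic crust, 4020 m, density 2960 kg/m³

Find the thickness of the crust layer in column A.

Take the compensation level at the base of the deeper column (depth z_c below the surface of column A) and equate Σ ρ_i t_i down to z_c; mantle fills any gap and the z_c terms cancel.
Column A: x×2810 + (z_c − 0 − x)×3290
Column B: 1200×0 + 2290×1030 + 4020×2960 + (z_c − 1200 − 6310)×3290
The z_c×3290 term appears on both sides and cancels. Collect the known terms of each column as K = Σ(ρt)_known − 3290 × (depth of known layers): K_A = 0 − 3290×0 = 0; K_B = 14257900 − 3290×(1200 + 6310) = −10450000.
Balance: K_A − x×(3290 − 2810) = K_B, so x = (K_A − K_B)/(3290 − 2810) = 10450000/480 = 21800 m.

21800 m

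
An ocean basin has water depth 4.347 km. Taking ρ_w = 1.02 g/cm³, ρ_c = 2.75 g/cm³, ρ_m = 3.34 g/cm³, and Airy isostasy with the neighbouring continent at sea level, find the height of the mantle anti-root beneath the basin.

Isostatic balance requires: replacing crust with seawater at the top is compensated by replacing crust with mantle at the base: d (ρ_c − ρ_w) = a (ρ_m − ρ_c).
a = d (ρ_c − ρ_w)/(ρ_m − ρ_c) = 4.347 km × 1.73/0.59 = 12.7 km.

12.7 km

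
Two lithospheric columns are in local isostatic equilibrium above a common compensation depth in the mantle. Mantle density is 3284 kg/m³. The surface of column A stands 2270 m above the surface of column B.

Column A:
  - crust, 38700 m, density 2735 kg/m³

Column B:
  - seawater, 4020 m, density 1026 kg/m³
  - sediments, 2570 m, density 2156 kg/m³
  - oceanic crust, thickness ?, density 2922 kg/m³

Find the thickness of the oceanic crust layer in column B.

5020 m

Take the compensation level at the base of the deeper column (depth z_c below the surface of column A) and equate Σ ρ_i t_i down to z_c; mantle fills any gap and the z_c terms cancel.
Column A: 38700×2735 + (z_c − 38700)×3284
Column B: 2270×0 + 4020×1026 + 2570×2156 + x×2922 + (z_c − 2270 − 6590 − x)×3284
The z_c×3284 term appears on both sides and cancels. Collect the known terms of each column as K = Σ(ρt)_known − 3284 × (depth of known layers): K_A = 105844500 − 3284×38700 = −21246300; K_B = 9665440 − 3284×(2270 + 6590) = −19430800.
Balance: K_A = K_B − x×(3284 − 2922), so x = (K_B − K_A)/(3284 − 2922) = 1815500/362 = 5020 m.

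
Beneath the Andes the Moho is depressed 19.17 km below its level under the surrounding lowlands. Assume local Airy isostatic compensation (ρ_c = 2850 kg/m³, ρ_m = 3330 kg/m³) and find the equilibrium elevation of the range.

3.23 km

Balancing pressure at the compensation depth: ρ_c h = (ρ_m − ρ_c) r.
h = r (ρ_m − ρ_c) / ρ_c = 19.17 km × (3330 − 2850) / 2850 = 3.23 km.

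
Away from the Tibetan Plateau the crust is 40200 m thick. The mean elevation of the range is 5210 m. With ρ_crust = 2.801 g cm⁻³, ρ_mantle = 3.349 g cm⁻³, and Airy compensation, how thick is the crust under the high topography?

72000 m

Root depth r = h ρ_c / (ρ_m − ρ_c) = 5210 m × 2.801 / 0.548 = 26630 m.
Total thickness = T + h + r = 40200 m + 5210 m + 26630 m = 72000 m.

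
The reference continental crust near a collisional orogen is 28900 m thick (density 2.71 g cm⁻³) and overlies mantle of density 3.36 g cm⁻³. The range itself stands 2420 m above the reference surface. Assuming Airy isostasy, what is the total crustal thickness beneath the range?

Root depth r = h ρ_c / (ρ_m − ρ_c) = 2420 m × 2.71 / 0.65 = 10090 m.
Total thickness = T + h + r = 28900 m + 2420 m + 10090 m = 41400 m.

41400 m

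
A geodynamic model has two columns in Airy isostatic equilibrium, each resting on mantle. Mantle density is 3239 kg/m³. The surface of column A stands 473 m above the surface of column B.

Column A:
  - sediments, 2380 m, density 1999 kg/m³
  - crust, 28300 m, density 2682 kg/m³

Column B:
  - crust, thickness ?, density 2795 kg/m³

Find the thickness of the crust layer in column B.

Take the compensation level at the base of the deeper column (depth z_c below the surface of column A) and equate Σ ρ_i t_i down to z_c; mantle fills any gap and the z_c terms cancel.
Column A: 2380×1999 + 28300×2682 + (z_c − 30680)×3239
Column B: 473×0 + x×2795 + (z_c − 473 − 0 − x)×3239
The z_c×3239 term appears on both sides and cancels. Collect the known terms of each column as K = Σ(ρt)_known − 3239 × (depth of known layers): K_A = 80658220 − 3239×30680 = −18714300; K_B = 0 − 3239×(473 + 0) = −1532047.
Balance: K_A = K_B − x×(3239 − 2795), so x = (K_B − K_A)/(3239 − 2795) = 17182300/444 = 38700 m.

38700 m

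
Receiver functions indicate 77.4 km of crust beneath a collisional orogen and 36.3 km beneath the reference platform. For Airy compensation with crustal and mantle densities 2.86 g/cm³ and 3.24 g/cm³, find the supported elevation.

4.82 km

Excess crust Δ = 77.4 km − 36.3 km = 41.1 km, split between elevation h and root r with h + r = Δ.
Airy balance ρ_c h = (ρ_m − ρ_c) r gives r = h ρ_c/(ρ_m − ρ_c), so h (1 + ρ_c/(ρ_m − ρ_c)) = Δ, i.e. h = Δ (ρ_m − ρ_c)/ρ_m.
h = 41.1 km × 0.38/3.24 = 4.82 km.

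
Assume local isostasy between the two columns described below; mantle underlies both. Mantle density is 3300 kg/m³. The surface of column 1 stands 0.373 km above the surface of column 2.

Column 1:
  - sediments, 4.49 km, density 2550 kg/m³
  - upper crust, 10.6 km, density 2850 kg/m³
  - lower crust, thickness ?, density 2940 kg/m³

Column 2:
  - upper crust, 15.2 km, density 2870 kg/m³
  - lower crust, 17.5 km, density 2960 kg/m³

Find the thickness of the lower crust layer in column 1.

15.5 km

Take the compensation level at the base of the deeper column (depth z_c below the surface of column 1) and equate Σ ρ_i t_i down to z_c; mantle fills any gap and the z_c terms cancel.
Column 1: 4.49×2550 + 10.6×2850 + x×2940 + (z_c − 15.09 − x)×3300
Column 2: 0.373×0 + 15.2×2870 + 17.5×2960 + (z_c − 0.373 − 32.7)×3300
The z_c×3300 term appears on both sides and cancels. Collect the known terms of each column as K = Σ(ρt)_known − 3300 × (depth of known layers): K_1 = 41659.5 − 3300×15.09 = −8137.5; K_2 = 95424 − 3300×(0.373 + 32.7) = −13716.9.
Balance: K_1 − x×(3300 − 2940) = K_2, so x = (K_1 − K_2)/(3300 − 2940) = 5579.4/360 = 15.5 km.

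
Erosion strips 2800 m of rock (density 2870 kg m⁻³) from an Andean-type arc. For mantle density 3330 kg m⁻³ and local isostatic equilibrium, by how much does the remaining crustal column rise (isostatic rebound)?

Unloading: uplift u = e ρ_c/ρ_m = 2800 m × 2870/3330 = 2410 m.

2410 m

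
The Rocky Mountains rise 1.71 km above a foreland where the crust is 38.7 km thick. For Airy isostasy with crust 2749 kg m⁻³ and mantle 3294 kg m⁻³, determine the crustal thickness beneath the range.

49 km

Root depth r = h ρ_c / (ρ_m − ρ_c) = 1.71 km × 2749 / 545 = 8.625 km.
Total thickness = T + h + r = 38.7 km + 1.71 km + 8.625 km = 49 km.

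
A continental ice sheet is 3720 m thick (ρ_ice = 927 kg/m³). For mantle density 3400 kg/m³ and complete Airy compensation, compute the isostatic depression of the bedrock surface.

1010 m

By Archimedes' principle applied to the lithosphere: the ice load ρ_ice t is balanced by mantle displaced below, ρ_m s.
s = t ρ_ice / ρ_m = 3720 m × 927/3400 = 1010 m.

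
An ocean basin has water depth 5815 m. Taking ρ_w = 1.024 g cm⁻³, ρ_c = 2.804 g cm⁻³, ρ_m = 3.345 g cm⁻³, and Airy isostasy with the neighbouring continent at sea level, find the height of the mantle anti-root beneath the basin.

Isostatic balance requires: replacing crust with seawater at the top is compensated by replacing crust with mantle at the base: d (ρ_c − ρ_w) = a (ρ_m − ρ_c).
a = d (ρ_c − ρ_w)/(ρ_m − ρ_c) = 5815 m × 1.78/0.541 = 19100 m.

19100 m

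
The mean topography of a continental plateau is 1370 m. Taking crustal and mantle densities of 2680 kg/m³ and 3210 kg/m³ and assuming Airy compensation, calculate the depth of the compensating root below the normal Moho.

6930 m

Balancing pressure at the compensation depth: the weight of the topography is balanced by the buoyancy of the root, ρ_c h = (ρ_m − ρ_c) r.
r = h · ρ_c / (ρ_m − ρ_c) = 1370 m × 2680 / (3210 − 2680) = 6930 m.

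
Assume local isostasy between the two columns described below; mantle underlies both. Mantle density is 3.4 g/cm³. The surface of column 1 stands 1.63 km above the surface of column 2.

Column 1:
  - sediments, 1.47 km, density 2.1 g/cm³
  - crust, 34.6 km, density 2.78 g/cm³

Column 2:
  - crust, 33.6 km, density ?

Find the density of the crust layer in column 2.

2.87 g/cm³

Take the compensation level at the base of the deeper column (depth z_c below the surface of column 1) and equate Σ ρ_i t_i down to z_c; mantle fills any gap and the z_c terms cancel.
Column 1: 1.47×2.1 + 34.6×2.78 + (z_c − 36.07)×3.4
Column 2: 1.63×0 + 33.6×ρ + (z_c − 1.63 − 33.6)×3.4
The z_c×3.4 term appears on both sides and cancels. Collect the known terms of each column as K = Σ(ρt)_known − 3.4 × (depth of known layers): K_1 = 99.275 − 3.4×36.07 = −23.363; K_2 = 0 − 3.4×(1.63 + 33.6) = −119.782.
Balance: K_1 = K_2 + 33.6×ρ, so ρ = (K_1 − K_2)/33.6 = 96.419/33.6 = 2.87 g/cm³.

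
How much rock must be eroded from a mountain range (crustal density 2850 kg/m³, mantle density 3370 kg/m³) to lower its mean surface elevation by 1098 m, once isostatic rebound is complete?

7120 m

Net drop Δ = e − u = e − e ρ_c/ρ_m = e (ρ_m − ρ_c)/ρ_m.
e = Δ ρ_m/(ρ_m − ρ_c) = 1098 m × 3370/520 = 7120 m.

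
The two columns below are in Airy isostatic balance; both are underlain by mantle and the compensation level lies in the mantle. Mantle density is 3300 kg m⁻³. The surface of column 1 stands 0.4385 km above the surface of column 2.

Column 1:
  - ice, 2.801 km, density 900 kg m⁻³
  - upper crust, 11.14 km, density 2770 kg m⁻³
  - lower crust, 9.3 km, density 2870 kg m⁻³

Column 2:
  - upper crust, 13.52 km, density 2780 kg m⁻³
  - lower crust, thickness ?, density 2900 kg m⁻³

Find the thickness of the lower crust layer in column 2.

Take the compensation level at the base of the deeper column (depth z_c below the surface of column 1) and equate Σ ρ_i t_i down to z_c; mantle fills any gap and the z_c terms cancel.
Column 1: 2.801×900 + 11.14×2770 + 9.3×2870 + (z_c − 23.241)×3300
Column 2: 0.4385×0 + 13.52×2780 + x×2900 + (z_c − 0.4385 − 13.52 − x)×3300
The z_c×3300 term appears on both sides and cancels. Collect the known terms of each column as K = Σ(ρt)_known − 3300 × (depth of known layers): K_1 = 60069.7 − 3300×23.241 = −16625.6; K_2 = 37585.6 − 3300×(0.4385 + 13.52) = −8477.45.
Balance: K_1 = K_2 − x×(3300 − 2900), so x = (K_2 − K_1)/(3300 − 2900) = 8148.15/400 = 20.4 km.

20.4 km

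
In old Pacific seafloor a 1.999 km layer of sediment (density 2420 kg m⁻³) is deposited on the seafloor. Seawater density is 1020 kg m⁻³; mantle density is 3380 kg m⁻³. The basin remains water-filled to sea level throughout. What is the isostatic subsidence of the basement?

1.19 km

Submarine loading: the sediment displaces seawater, and the subsidence is in turn flooded, so s (ρ_m − ρ_w) = t (ρ_sed − ρ_w).
s = 1.999 km × (2420 − 1020) / (3380 − 1020) = 1.19 km.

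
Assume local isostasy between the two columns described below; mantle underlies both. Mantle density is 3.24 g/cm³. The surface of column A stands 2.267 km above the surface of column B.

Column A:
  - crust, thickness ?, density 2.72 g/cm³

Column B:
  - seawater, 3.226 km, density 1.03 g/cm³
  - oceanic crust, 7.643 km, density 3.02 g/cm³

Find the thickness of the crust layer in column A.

Take the compensation level at the base of the deeper column (depth z_c below the surface of column A) and equate Σ ρ_i t_i down to z_c; mantle fills any gap and the z_c terms cancel.
Column A: x×2.72 + (z_c − 0 − x)×3.24
Column B: 2.267×0 + 3.226×1.03 + 7.643×3.02 + (z_c − 2.267 − 10.869)×3.24
The z_c×3.24 term appears on both sides and cancels. Collect the known terms of each column as K = Σ(ρt)_known − 3.24 × (depth of known layers): K_A = 0 − 3.24×0 = 0; K_B = 26.40464 − 3.24×(2.267 + 10.869) = −16.156.
Balance: K_A − x×(3.24 − 2.72) = K_B, so x = (K_A − K_B)/(3.24 − 2.72) = 16.156/0.52 = 31.1 km.

31.1 km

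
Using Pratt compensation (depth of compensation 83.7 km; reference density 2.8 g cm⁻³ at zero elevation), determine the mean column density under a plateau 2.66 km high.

2.71 g cm⁻³

Pratt balance: ρ_ref D = ρ (D + h).
ρ = ρ_ref D/(D + h) = 2.8 × 83.7 km/(83.7 km + 2.66 km) = 2.71 g cm⁻³.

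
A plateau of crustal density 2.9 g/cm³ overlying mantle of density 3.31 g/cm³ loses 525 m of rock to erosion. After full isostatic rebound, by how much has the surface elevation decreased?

Rebound u = e ρ_c/ρ_m = 525 m × 2.9/3.31 = 460 m.
Net surface drop = e − u = 525 m − 460 m = e (ρ_m − ρ_c)/ρ_m = 65 m.

65 m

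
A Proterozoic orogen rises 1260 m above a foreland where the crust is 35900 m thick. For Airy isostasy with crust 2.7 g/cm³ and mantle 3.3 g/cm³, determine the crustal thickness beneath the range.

42800 m

Root depth r = h ρ_c / (ρ_m − ρ_c) = 1260 m × 2.7 / 0.6 = 5670 m.
Total thickness = T + h + r = 35900 m + 1260 m + 5670 m = 42800 m.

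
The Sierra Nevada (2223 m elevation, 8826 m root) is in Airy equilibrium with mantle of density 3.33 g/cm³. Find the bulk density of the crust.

ρ_c h = (ρ_m − ρ_c) r → ρ_c (h + r) = ρ_m r → ρ_c = ρ_m r / (h + r).
ρ_c = 3.33 × 8826 m / (2223 m + 8826 m) = 2.66 g/cm³.

2.66 g/cm³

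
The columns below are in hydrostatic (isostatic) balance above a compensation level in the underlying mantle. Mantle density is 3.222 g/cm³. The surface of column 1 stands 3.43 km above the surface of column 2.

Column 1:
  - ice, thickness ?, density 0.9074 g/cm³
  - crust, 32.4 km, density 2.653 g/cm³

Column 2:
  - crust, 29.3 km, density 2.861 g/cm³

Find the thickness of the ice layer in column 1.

Take the compensation level at the base of the deeper column (depth z_c below the surface of column 1) and equate Σ ρ_i t_i down to z_c; mantle fills any gap and the z_c terms cancel.
Column 1: x×0.9074 + 32.4×2.653 + (z_c − 32.4 − x)×3.222
Column 2: 3.43×0 + 29.3×2.861 + (z_c − 3.43 − 29.3)×3.222
The z_c×3.222 term appears on both sides and cancels. Collect the known terms of each column as K = Σ(ρt)_known − 3.222 × (depth of known layers): K_1 = 85.9572 − 3.222×32.4 = −18.4356; K_2 = 83.8273 − 3.222×(3.43 + 29.3) = −21.62876.
Balance: K_1 − x×(3.222 − 0.9074) = K_2, so x = (K_1 − K_2)/(3.222 − 0.9074) = 3.19316/2.3146 = 1.38 km.

1.38 km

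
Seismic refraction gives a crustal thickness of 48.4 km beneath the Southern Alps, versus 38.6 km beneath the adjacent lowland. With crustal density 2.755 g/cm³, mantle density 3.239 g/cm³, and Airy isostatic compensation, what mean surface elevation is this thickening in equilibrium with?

1.46 km

Excess crust Δ = 48.4 km − 38.6 km = 9.8 km, split between elevation h and root r with h + r = Δ.
Airy balance ρ_c h = (ρ_m − ρ_c) r gives r = h ρ_c/(ρ_m − ρ_c), so h (1 + ρ_c/(ρ_m − ρ_c)) = Δ, i.e. h = Δ (ρ_m − ρ_c)/ρ_m.
h = 9.8 km × 0.484/3.239 = 1.46 km.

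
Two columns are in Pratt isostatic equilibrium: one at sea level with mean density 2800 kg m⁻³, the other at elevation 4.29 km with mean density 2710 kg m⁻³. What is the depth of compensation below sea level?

129 km

ρ_ref D = ρ (D + h) → D (ρ_ref − ρ) = ρ h.
D = ρ h/(ρ_ref − ρ) = 2710 × 4.29 km/(2800 − 2710) = 129 km.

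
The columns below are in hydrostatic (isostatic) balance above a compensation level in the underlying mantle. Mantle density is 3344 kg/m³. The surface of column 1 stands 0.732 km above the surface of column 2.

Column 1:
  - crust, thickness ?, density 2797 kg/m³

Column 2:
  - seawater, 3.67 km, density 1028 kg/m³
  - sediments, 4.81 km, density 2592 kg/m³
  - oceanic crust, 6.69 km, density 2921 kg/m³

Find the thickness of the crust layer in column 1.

Take the compensation level at the base of the deeper column (depth z_c below the surface of column 1) and equate Σ ρ_i t_i down to z_c; mantle fills any gap and the z_c terms cancel.
Column 1: x×2797 + (z_c − 0 − x)×3344
Column 2: 0.732×0 + 3.67×1028 + 4.81×2592 + 6.69×2921 + (z_c − 0.732 − 15.17)×3344
The z_c×3344 term appears on both sides and cancels. Collect the known terms of each column as K = Σ(ρt)_known − 3344 × (depth of known layers): K_1 = 0 − 3344×0 = 0; K_2 = 35781.77 − 3344×(0.732 + 15.17) = −17394.518.
Balance: K_1 − x×(3344 − 2797) = K_2, so x = (K_1 − K_2)/(3344 − 2797) = 17394.5/547 = 31.8 km.

31.8 km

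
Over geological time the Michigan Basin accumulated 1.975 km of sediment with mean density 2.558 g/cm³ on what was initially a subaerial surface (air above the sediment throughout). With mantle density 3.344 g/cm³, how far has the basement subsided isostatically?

Subaerial load: s = t ρ_sed / ρ_m = 1.975 km × 2.558/3.344 = 1.51 km.

1.51 km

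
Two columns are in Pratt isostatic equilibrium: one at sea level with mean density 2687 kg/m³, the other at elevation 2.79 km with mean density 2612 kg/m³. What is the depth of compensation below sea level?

97.2 km

ρ_ref D = ρ (D + h) → D (ρ_ref − ρ) = ρ h.
D = ρ h/(ρ_ref − ρ) = 2612 × 2.79 km/(2687 − 2612) = 97.2 km.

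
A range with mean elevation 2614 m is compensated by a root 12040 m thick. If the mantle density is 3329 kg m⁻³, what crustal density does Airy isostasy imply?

2740 kg m⁻³

ρ_c h = (ρ_m − ρ_c) r → ρ_c (h + r) = ρ_m r → ρ_c = ρ_m r / (h + r).
ρ_c = 3329 × 12040 m / (2614 m + 12040 m) = 2740 kg m⁻³.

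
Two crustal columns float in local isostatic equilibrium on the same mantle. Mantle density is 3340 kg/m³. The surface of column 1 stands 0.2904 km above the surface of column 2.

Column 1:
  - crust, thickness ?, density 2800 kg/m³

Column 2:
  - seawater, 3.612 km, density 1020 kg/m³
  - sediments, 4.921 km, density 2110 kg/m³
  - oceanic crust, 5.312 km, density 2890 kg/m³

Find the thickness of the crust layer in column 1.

Take the compensation level at the base of the deeper column (depth z_c below the surface of column 1) and equate Σ ρ_i t_i down to z_c; mantle fills any gap and the z_c terms cancel.
Column 1: x×2800 + (z_c − 0 − x)×3340
Column 2: 0.2904×0 + 3.612×1020 + 4.921×2110 + 5.312×2890 + (z_c − 0.2904 − 13.845)×3340
The z_c×3340 term appears on both sides and cancels. Collect the known terms of each column as K = Σ(ρt)_known − 3340 × (depth of known layers): K_1 = 0 − 3340×0 = 0; K_2 = 29419.23 − 3340×(0.2904 + 13.845) = −17793.006.
Balance: K_1 − x×(3340 − 2800) = K_2, so x = (K_1 − K_2)/(3340 − 2800) = 17793/540 = 33 km.

33 km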